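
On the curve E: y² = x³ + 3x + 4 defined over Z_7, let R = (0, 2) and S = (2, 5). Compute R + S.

(0, 2) + (2, 5). λ = (5 - 2)/(2 - 0) ≡ 3/2 mod 7. 2⁻¹ ≡ 4 (mod 7), so λ ≡ 5.
  x = λ² - 0 - 2 = 25 - 2 ≡ 2; y = λ·(0 - 2) - 2 ≡ 2. → (2, 2)

(2, 2)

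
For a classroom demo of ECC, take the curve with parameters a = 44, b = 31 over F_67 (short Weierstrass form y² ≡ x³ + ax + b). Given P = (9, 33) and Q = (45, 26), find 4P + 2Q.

(18, 42)

First 4P:
Repeated addition: build up to 4P.
2P: tangent at (9, 33): λ = (3·9² + 44)/(2·33) ≡ 19/66. 66⁻¹ ≡ 66 (mod 67), so λ ≡ 19·66 ≡ 48.
  x = λ² - 9 - 9 = 2304 - 18 ≡ 8; y = λ·(9 - 8) - 33 ≡ 15. → (8, 15)
3P: (8, 15) + (9, 33). λ = (33 - 15)/(9 - 8) ≡ 18/1 mod 67. 1⁻¹ ≡ 1 (mod 67), so λ ≡ 18.
  x = λ² - 8 - 9 = 324 - 17 ≡ 39; y = λ·(8 - 39) - 15 ≡ 30. → (39, 30)
4P: (39, 30) + (9, 33). λ = (33 - 30)/(9 - 39) ≡ 3/37 mod 67. 37⁻¹ ≡ 29 (mod 67) since 37·29 = 1073 ≡ 1, so λ ≡ 20.
  x = λ² - 39 - 9 = 400 - 48 ≡ 17; y = λ·(39 - 17) - 30 ≡ 8. → (17, 8)
4P = (17, 8).
Next 2Q:
Repeated addition: build up to 2Q.
2Q: tangent at (45, 26): λ = (3·45² + 44)/(2·26) ≡ 22/52. 52⁻¹ ≡ 58 (mod 67), so λ ≡ 22·58 ≡ 3.
  x = λ² - 45 - 45 = 9 - 90 ≡ 53; y = λ·(45 - 53) - 26 ≡ 17. → (53, 17)
2Q = (53, 17).
Finally 4P + 2Q:
(17, 8) + (53, 17). λ = (17 - 8)/(53 - 17) ≡ 9/36 mod 67. 36⁻¹ ≡ 54 (mod 67), so λ ≡ 17.
  x = λ² - 17 - 53 = 289 - 70 ≡ 18; y = λ·(17 - 18) - 8 ≡ 42. → (18, 42)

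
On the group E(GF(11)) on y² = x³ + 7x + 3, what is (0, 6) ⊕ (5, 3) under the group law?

(9, 6)

(0, 6) + (5, 3). λ = (3 - 6)/(5 - 0) ≡ 8/5 mod 11. 5⁻¹ ≡ 9 (mod 11), so λ ≡ 6.
  x = λ² - 0 - 5 = 36 - 5 ≡ 9; y = λ·(0 - 9) - 6 ≡ 6. → (9, 6)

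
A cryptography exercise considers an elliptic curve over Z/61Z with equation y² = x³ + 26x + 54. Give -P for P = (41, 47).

-(41, 47) = (41, -47 mod 61) = (41, 14).

(41, 14)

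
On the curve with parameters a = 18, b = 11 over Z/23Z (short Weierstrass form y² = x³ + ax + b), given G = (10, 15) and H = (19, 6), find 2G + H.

(4, 3)

First 2G:
Repeated addition: build up to 2G.
2G: tangent at (10, 15): λ = (3·10² + 18)/(2·15) ≡ 19/7. 7⁻¹ ≡ 10 (mod 23), so λ ≡ 19·10 ≡ 6.
  x = λ² - 10 - 10 = 36 - 20 ≡ 16; y = λ·(10 - 16) - 15 ≡ 18. → (16, 18)
2G = (16, 18).
Finally 2G + H:
(16, 18) + (19, 6). λ = (6 - 18)/(19 - 16) ≡ 11/3 mod 23. 3⁻¹ ≡ 8 (mod 23) since 3·8 = 24 ≡ 1, so λ ≡ 19.
  x = λ² - 16 - 19 = 361 - 35 ≡ 4; y = λ·(16 - 4) - 18 ≡ 3. → (4, 3)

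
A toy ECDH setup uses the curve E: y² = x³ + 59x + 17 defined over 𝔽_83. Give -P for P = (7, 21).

-(7, 21) = (7, -21 mod 83) = (7, 62).

(7, 62)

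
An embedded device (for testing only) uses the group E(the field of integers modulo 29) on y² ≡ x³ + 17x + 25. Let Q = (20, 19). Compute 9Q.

(25, 3)

Double-and-add on 9 = (1001)₂. Start with Q = (20, 19) for the leading 1-bit.
double: tangent at (20, 19): λ = (3·20² + 17)/(2·19) ≡ 28/9. 9⁻¹ ≡ 13 (mod 29) since 9·13 = 117 ≡ 1, so λ ≡ 28·13 ≡ 16.
  x = λ² - 20 - 20 = 256 - 40 ≡ 13; y = λ·(20 - 13) - 19 ≡ 6. → (13, 6)
double: tangent at (13, 6): λ = (3·13² + 17)/(2·6) ≡ 2/12. 12⁻¹ ≡ 17 (mod 29), so λ ≡ 2·17 ≡ 5.
  x = λ² - 13 - 13 = 25 - 26 ≡ 28; y = λ·(13 - 28) - 6 ≡ 6. → (28, 6)
double: tangent at (28, 6): λ = (3·28² + 17)/(2·6) ≡ 20/12. 12⁻¹ ≡ 17 (mod 29) since 12·17 = 204 ≡ 1, so λ ≡ 20·17 ≡ 21.
  x = λ² - 28 - 28 = 441 - 56 ≡ 8; y = λ·(28 - 8) - 6 ≡ 8. → (8, 8)
add Q: (8, 8) + (20, 19). λ = (19 - 8)/(20 - 8) ≡ 11/12 mod 29. 12⁻¹ ≡ 17 (mod 29) since 12·17 = 204 ≡ 1, so λ ≡ 13.
  x = λ² - 8 - 20 = 169 - 28 ≡ 25; y = λ·(8 - 25) - 8 ≡ 3. → (25, 3)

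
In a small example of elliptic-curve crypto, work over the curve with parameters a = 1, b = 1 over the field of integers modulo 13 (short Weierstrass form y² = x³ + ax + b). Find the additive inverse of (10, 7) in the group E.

(10, 6)

-(10, 7) = (10, -7 mod 13) = (10, 6).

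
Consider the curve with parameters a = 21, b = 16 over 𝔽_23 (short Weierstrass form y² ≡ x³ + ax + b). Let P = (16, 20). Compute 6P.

Double-and-add on 6 = (110)₂. Start with P = (16, 20) for the leading 1-bit.
double: tangent at (16, 20): λ = (3·16² + 21)/(2·20) ≡ 7/17. 17⁻¹ ≡ 19 (mod 23), so λ ≡ 7·19 ≡ 18.
  x = λ² - 16 - 16 = 324 - 32 ≡ 16; y = λ·(16 - 16) - 20 ≡ 3. → (16, 3)
add P: (16, 3) + (16, 20): same x and y₁ ≡ -y₂, so the sum is O.
double: O + O = O (identity).

O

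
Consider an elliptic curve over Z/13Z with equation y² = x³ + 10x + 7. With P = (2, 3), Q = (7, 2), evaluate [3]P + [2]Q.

First 3P:
Repeated addition: build up to 3P.
2P: tangent at (2, 3): λ = (3·2² + 10)/(2·3) ≡ 9/6. 6⁻¹ ≡ 11 (mod 13), so λ ≡ 9·11 ≡ 8.
  x = λ² - 2 - 2 = 64 - 4 ≡ 8; y = λ·(2 - 8) - 3 ≡ 1. → (8, 1)
3P: (8, 1) + (2, 3). λ = (3 - 1)/(2 - 8) ≡ 2/7 mod 13. 7⁻¹ ≡ 2 (mod 13), so λ ≡ 4.
  x = λ² - 8 - 2 = 16 - 10 ≡ 6; y = λ·(8 - 6) - 1 ≡ 7. → (6, 7)
3P = (6, 7).
Next 2Q:
Repeated addition: build up to 2Q.
2Q: tangent at (7, 2): λ = (3·7² + 10)/(2·2) ≡ 1/4. 4⁻¹ ≡ 10 (mod 13), so λ ≡ 1·10 ≡ 10.
  x = λ² - 7 - 7 = 100 - 14 ≡ 8; y = λ·(7 - 8) - 2 ≡ 1. → (8, 1)
2Q = (8, 1).
Finally 3P + 2Q:
(6, 7) + (8, 1). λ = (1 - 7)/(8 - 6) ≡ 7/2 mod 13. 2⁻¹ ≡ 7 (mod 13), so λ ≡ 10.
  x = λ² - 6 - 8 = 100 - 14 ≡ 8; y = λ·(6 - 8) - 7 ≡ 12. → (8, 12)

(8, 12)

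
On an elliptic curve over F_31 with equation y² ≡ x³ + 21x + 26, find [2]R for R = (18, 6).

tangent at (18, 6): λ = (3·18² + 21)/(2·6) ≡ 1/12. 12⁻¹ ≡ 13 (mod 31), so λ ≡ 1·13 ≡ 13.
  x = λ² - 18 - 18 = 169 - 36 ≡ 9; y = λ·(18 - 9) - 6 ≡ 18. → (9, 18)

(9, 18)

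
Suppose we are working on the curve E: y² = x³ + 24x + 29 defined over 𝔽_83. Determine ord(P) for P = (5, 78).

8

2P: tangent at (5, 78): λ = (3·5² + 24)/(2·78) ≡ 16/73. 73⁻¹ ≡ 58 (mod 83), so λ ≡ 16·58 ≡ 15.
  x = λ² - 5 - 5 = 225 - 10 ≡ 49; y = λ·(5 - 49) - 78 ≡ 9. → (49, 9)
3P: (49, 9) + (5, 78). λ = (78 - 9)/(5 - 49) ≡ 69/39 mod 83. 39⁻¹ ≡ 66 (mod 83), so λ ≡ 72.
  x = λ² - 49 - 5 = 5184 - 54 ≡ 67; y = λ·(49 - 67) - 9 ≡ 23. → (67, 23)
4P: (67, 23) + (5, 78). λ = (78 - 23)/(5 - 67) ≡ 55/21 mod 83. 21⁻¹ ≡ 4 (mod 83) since 21·4 = 84 ≡ 1, so λ ≡ 54.
  x = λ² - 67 - 5 = 2916 - 72 ≡ 22; y = λ·(67 - 22) - 23 ≡ 0. → (22, 0)
5P: (22, 0) + (5, 78). λ = (78 - 0)/(5 - 22) ≡ 78/66 mod 83. 66⁻¹ ≡ 39 (mod 83), so λ ≡ 54.
  x = λ² - 22 - 5 = 2916 - 27 ≡ 67; y = λ·(22 - 67) - 0 ≡ 60. → (67, 60)
6P: (67, 60) + (5, 78). λ = (78 - 60)/(5 - 67) ≡ 18/21 mod 83. 21⁻¹ ≡ 4 (mod 83), so λ ≡ 72.
  x = λ² - 67 - 5 = 5184 - 72 ≡ 49; y = λ·(67 - 49) - 60 ≡ 74. → (49, 74)
7P: (49, 74) + (5, 78). λ = (78 - 74)/(5 - 49) ≡ 4/39 mod 83. 39⁻¹ ≡ 66 (mod 83), so λ ≡ 15.
  x = λ² - 49 - 5 = 225 - 54 ≡ 5; y = λ·(49 - 5) - 74 ≡ 5. → (5, 5)
8P: (5, 5) + (5, 78): same x and y₁ ≡ -y₂, so the sum is the point at infinity.
8P = the point at infinity, so the order is 8.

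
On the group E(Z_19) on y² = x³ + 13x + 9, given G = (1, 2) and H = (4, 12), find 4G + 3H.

(8, 6)

First 4G:
Double-and-add on 4 = (100)₂. Start with G = (1, 2) for the leading 1-bit.
double: tangent at (1, 2): λ = (3·1² + 13)/(2·2) ≡ 16/4. 4⁻¹ ≡ 5 (mod 19), so λ ≡ 16·5 ≡ 4.
  x = λ² - 1 - 1 = 16 - 2 ≡ 14; y = λ·(1 - 14) - 2 ≡ 3. → (14, 3)
double: tangent at (14, 3): λ = (3·14² + 13)/(2·3) ≡ 12/6. 6⁻¹ ≡ 16 (mod 19), so λ ≡ 12·16 ≡ 2.
  x = λ² - 14 - 14 = 4 - 28 ≡ 14; y = λ·(14 - 14) - 3 ≡ 16. → (14, 16)
4G = (14, 16).
Next 3H:
Repeated addition: build up to 3H.
2H: tangent at (4, 12): λ = (3·4² + 13)/(2·12) ≡ 4/5. 5⁻¹ ≡ 4 (mod 19), so λ ≡ 4·4 ≡ 16.
  x = λ² - 4 - 4 = 256 - 8 ≡ 1; y = λ·(4 - 1) - 12 ≡ 17. → (1, 17)
3H: (1, 17) + (4, 12). λ = (12 - 17)/(4 - 1) ≡ 14/3 mod 19. 3⁻¹ ≡ 13 (mod 19) since 3·13 = 39 ≡ 1, so λ ≡ 11.
  x = λ² - 1 - 4 = 121 - 5 ≡ 2; y = λ·(1 - 2) - 17 ≡ 10. → (2, 10)
3H = (2, 10).
Finally 4G + 3H:
(14, 16) + (2, 10). λ = (10 - 16)/(2 - 14) ≡ 13/7 mod 19. 7⁻¹ ≡ 11 (mod 19), so λ ≡ 10.
  x = λ² - 14 - 2 = 100 - 16 ≡ 8; y = λ·(14 - 8) - 16 ≡ 6. → (8, 6)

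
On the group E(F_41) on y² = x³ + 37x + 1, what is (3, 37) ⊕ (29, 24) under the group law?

(40, 2)

(3, 37) + (29, 24). λ = (24 - 37)/(29 - 3) ≡ 28/26 mod 41. 26⁻¹ ≡ 30 (mod 41) since 26·30 = 780 ≡ 1, so λ ≡ 20.
  x = λ² - 3 - 29 = 400 - 32 ≡ 40; y = λ·(3 - 40) - 37 ≡ 2. → (40, 2)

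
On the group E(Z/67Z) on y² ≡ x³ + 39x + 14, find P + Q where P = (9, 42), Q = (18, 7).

(27, 28)

(9, 42) + (18, 7). λ = (7 - 42)/(18 - 9) ≡ 32/9 mod 67. 9⁻¹ ≡ 15 (mod 67), so λ ≡ 11.
  x = λ² - 9 - 18 = 121 - 27 ≡ 27; y = λ·(9 - 27) - 42 ≡ 28. → (27, 28)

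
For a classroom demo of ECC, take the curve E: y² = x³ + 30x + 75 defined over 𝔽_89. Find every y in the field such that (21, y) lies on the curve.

40, 49

x³ + 30x + 75 = 9966 ≡ 87 (mod 89).
Square roots of 87 mod 89: 40 and 49 (since 40² = 1600 ≡ 87).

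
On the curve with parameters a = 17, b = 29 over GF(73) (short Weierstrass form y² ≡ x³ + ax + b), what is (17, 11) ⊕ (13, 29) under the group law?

(45, 42)

(17, 11) + (13, 29). λ = (29 - 11)/(13 - 17) ≡ 18/69 mod 73. 69⁻¹ ≡ 18 (mod 73), so λ ≡ 32.
  x = λ² - 17 - 13 = 1024 - 30 ≡ 45; y = λ·(17 - 45) - 11 ≡ 42. → (45, 42)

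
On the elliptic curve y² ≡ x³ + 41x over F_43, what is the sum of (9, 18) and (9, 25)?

O

The two points share x = 9 and their y-coordinates satisfy 18 + 25 ≡ 0 (mod 43), so they are inverses. Their sum is O.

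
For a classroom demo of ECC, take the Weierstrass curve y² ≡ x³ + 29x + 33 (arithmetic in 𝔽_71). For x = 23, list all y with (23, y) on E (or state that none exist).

4, 67

x³ + 29x + 33 = 12867 ≡ 16 (mod 71).
Square roots of 16 mod 71: 4 and 67 (since 4² = 16 ≡ 16).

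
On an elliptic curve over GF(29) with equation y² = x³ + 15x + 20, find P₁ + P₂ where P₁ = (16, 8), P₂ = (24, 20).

(16, 8) + (24, 20). λ = (20 - 8)/(24 - 16) ≡ 12/8 mod 29. 8⁻¹ ≡ 11 (mod 29) since 8·11 = 88 ≡ 1, so λ ≡ 16.
  x = λ² - 16 - 24 = 256 - 40 ≡ 13; y = λ·(16 - 13) - 8 ≡ 11. → (13, 11)

(13, 11)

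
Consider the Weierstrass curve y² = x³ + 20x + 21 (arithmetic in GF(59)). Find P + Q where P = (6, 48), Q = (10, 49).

(32, 34)

(6, 48) + (10, 49). λ = (49 - 48)/(10 - 6) ≡ 1/4 mod 59. 4⁻¹ ≡ 15 (mod 59), so λ ≡ 15.
  x = λ² - 6 - 10 = 225 - 16 ≡ 32; y = λ·(6 - 32) - 48 ≡ 34. → (32, 34)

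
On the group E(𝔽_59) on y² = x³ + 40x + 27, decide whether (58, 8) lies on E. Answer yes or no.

y² = 8² ≡ 5; x³ + 40x + 27 = 197459 ≡ 45 (mod 59). 5 ≠ 45.

no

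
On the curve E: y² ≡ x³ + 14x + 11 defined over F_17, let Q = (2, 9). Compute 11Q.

Repeated addition: build up to 11Q.
2Q: tangent at (2, 9): λ = (3·2² + 14)/(2·9) ≡ 9/1. 1⁻¹ ≡ 1 (mod 17) since 1·1 = 1 ≡ 1, so λ ≡ 9·1 ≡ 9.
  x = λ² - 2 - 2 = 81 - 4 ≡ 9; y = λ·(2 - 9) - 9 ≡ 13. → (9, 13)
3Q: (9, 13) + (2, 9). λ = (9 - 13)/(2 - 9) ≡ 13/10 mod 17. 10⁻¹ ≡ 12 (mod 17), so λ ≡ 3.
  x = λ² - 9 - 2 = 9 - 11 ≡ 15; y = λ·(9 - 15) - 13 ≡ 3. → (15, 3)
4Q: (15, 3) + (2, 9). λ = (9 - 3)/(2 - 15) ≡ 6/4 mod 17. 4⁻¹ ≡ 13 (mod 17), so λ ≡ 10.
  x = λ² - 15 - 2 = 100 - 17 ≡ 15; y = λ·(15 - 15) - 3 ≡ 14. → (15, 14)
5Q: (15, 14) + (2, 9). λ = (9 - 14)/(2 - 15) ≡ 12/4 mod 17. 4⁻¹ ≡ 13 (mod 17), so λ ≡ 3.
  x = λ² - 15 - 2 = 9 - 17 ≡ 9; y = λ·(15 - 9) - 14 ≡ 4. → (9, 4)
6Q: (9, 4) + (2, 9). λ = (9 - 4)/(2 - 9) ≡ 5/10 mod 17. 10⁻¹ ≡ 12 (mod 17) since 10·12 = 120 ≡ 1, so λ ≡ 9.
  x = λ² - 9 - 2 = 81 - 11 ≡ 2; y = λ·(9 - 2) - 4 ≡ 8. → (2, 8)
7Q: (2, 8) + (2, 9): same x and y₁ ≡ -y₂, so the sum is O.
8Q: O + (2, 9) = (2, 9) (identity).
9Q: tangent at (2, 9): λ = (3·2² + 14)/(2·9) ≡ 9/1. 1⁻¹ ≡ 1 (mod 17), so λ ≡ 9·1 ≡ 9.
  x = λ² - 2 - 2 = 81 - 4 ≡ 9; y = λ·(2 - 9) - 9 ≡ 13. → (9, 13)
10Q: (9, 13) + (2, 9). λ = (9 - 13)/(2 - 9) ≡ 13/10 mod 17. 10⁻¹ ≡ 12 (mod 17), so λ ≡ 3.
  x = λ² - 9 - 2 = 9 - 11 ≡ 15; y = λ·(9 - 15) - 13 ≡ 3. → (15, 3)
11Q: (15, 3) + (2, 9). λ = (9 - 3)/(2 - 15) ≡ 6/4 mod 17. 4⁻¹ ≡ 13 (mod 17) since 4·13 = 52 ≡ 1, so λ ≡ 10.
  x = λ² - 15 - 2 = 100 - 17 ≡ 15; y = λ·(15 - 15) - 3 ≡ 14. → (15, 14)

(15, 14)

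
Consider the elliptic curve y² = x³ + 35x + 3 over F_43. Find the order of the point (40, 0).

2

2P: (40, 0) + (40, 0): same x and y₁ ≡ -y₂, so the sum is the point at infinity.
2P = the point at infinity, so the order is 2.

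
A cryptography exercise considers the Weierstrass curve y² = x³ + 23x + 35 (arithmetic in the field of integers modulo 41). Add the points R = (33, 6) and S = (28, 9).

(23, 29)

(33, 6) + (28, 9). λ = (9 - 6)/(28 - 33) ≡ 3/36 mod 41. 36⁻¹ ≡ 8 (mod 41), so λ ≡ 24.
  x = λ² - 33 - 28 = 576 - 61 ≡ 23; y = λ·(33 - 23) - 6 ≡ 29. → (23, 29)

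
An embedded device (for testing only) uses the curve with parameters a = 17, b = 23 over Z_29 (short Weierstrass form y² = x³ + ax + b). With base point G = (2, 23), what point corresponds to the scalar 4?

Repeated addition: build up to 4G.
2G: tangent at (2, 23): λ = (3·2² + 17)/(2·23) ≡ 0/17. 17⁻¹ ≡ 12 (mod 29) since 17·12 = 204 ≡ 1, so λ ≡ 0·12 ≡ 0.
  x = λ² - 2 - 2 = 0 - 4 ≡ 25; y = λ·(2 - 25) - 23 ≡ 6. → (25, 6)
3G: (25, 6) + (2, 23). λ = (23 - 6)/(2 - 25) ≡ 17/6 mod 29. 6⁻¹ ≡ 5 (mod 29), so λ ≡ 27.
  x = λ² - 25 - 2 = 729 - 27 ≡ 6; y = λ·(25 - 6) - 6 ≡ 14. → (6, 14)
4G: (6, 14) + (2, 23). λ = (23 - 14)/(2 - 6) ≡ 9/25 mod 29. 25⁻¹ ≡ 7 (mod 29), so λ ≡ 5.
  x = λ² - 6 - 2 = 25 - 8 ≡ 17; y = λ·(6 - 17) - 14 ≡ 18. → (17, 18)

(17, 18)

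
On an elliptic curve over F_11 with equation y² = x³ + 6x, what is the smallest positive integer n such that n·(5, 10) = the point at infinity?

3

2P: tangent at (5, 10): λ = (3·5² + 6)/(2·10) ≡ 4/9. 9⁻¹ ≡ 5 (mod 11), so λ ≡ 4·5 ≡ 9.
  x = λ² - 5 - 5 = 81 - 10 ≡ 5; y = λ·(5 - 5) - 10 ≡ 1. → (5, 1)
3P: (5, 1) + (5, 10): same x and y₁ ≡ -y₂, so the sum is the point at infinity.
3P = the point at infinity, so the order is 3.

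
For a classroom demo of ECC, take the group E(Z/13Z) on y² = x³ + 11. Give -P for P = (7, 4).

-(7, 4) = (7, -4 mod 13) = (7, 9).

(7, 9)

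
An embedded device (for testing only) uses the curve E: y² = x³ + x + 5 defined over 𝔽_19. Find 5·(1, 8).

Write G = (1, 8).
Double-and-add on 5 = (101)₂. Start with G = (1, 8) for the leading 1-bit.
double: tangent at (1, 8): λ = (3·1² + 1)/(2·8) ≡ 4/16. 16⁻¹ ≡ 6 (mod 19), so λ ≡ 4·6 ≡ 5.
  x = λ² - 1 - 1 = 25 - 2 ≡ 4; y = λ·(1 - 4) - 8 ≡ 15. → (4, 15)
double: tangent at (4, 15): λ = (3·4² + 1)/(2·15) ≡ 11/11. 11⁻¹ ≡ 7 (mod 19), so λ ≡ 11·7 ≡ 1.
  x = λ² - 4 - 4 = 1 - 8 ≡ 12; y = λ·(4 - 12) - 15 ≡ 15. → (12, 15)
add G: (12, 15) + (1, 8). λ = (8 - 15)/(1 - 12) ≡ 12/8 mod 19. 8⁻¹ ≡ 12 (mod 19), so λ ≡ 11.
  x = λ² - 12 - 1 = 121 - 13 ≡ 13; y = λ·(12 - 13) - 15 ≡ 12. → (13, 12)

(13, 12)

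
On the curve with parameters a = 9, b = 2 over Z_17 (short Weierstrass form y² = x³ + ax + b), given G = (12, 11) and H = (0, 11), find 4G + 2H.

(6, 0)

First 4G:
Repeated addition: build up to 4G.
2G: tangent at (12, 11): λ = (3·12² + 9)/(2·11) ≡ 16/5. 5⁻¹ ≡ 7 (mod 17) since 5·7 = 35 ≡ 1, so λ ≡ 16·7 ≡ 10.
  x = λ² - 12 - 12 = 100 - 24 ≡ 8; y = λ·(12 - 8) - 11 ≡ 12. → (8, 12)
3G: (8, 12) + (12, 11). λ = (11 - 12)/(12 - 8) ≡ 16/4 mod 17. 4⁻¹ ≡ 13 (mod 17), so λ ≡ 4.
  x = λ² - 8 - 12 = 16 - 20 ≡ 13; y = λ·(8 - 13) - 12 ≡ 2. → (13, 2)
4G: (13, 2) + (12, 11). λ = (11 - 2)/(12 - 13) ≡ 9/16 mod 17. 16⁻¹ ≡ 16 (mod 17) since 16·16 = 256 ≡ 1, so λ ≡ 8.
  x = λ² - 13 - 12 = 64 - 25 ≡ 5; y = λ·(13 - 5) - 2 ≡ 11. → (5, 11)
4G = (5, 11).
Next 2H:
Repeated addition: build up to 2H.
2H: tangent at (0, 11): λ = (3·0² + 9)/(2·11) ≡ 9/5. 5⁻¹ ≡ 7 (mod 17) since 5·7 = 35 ≡ 1, so λ ≡ 9·7 ≡ 12.
  x = λ² - 0 - 0 = 144 - 0 ≡ 8; y = λ·(0 - 8) - 11 ≡ 12. → (8, 12)
2H = (8, 12).
Finally 4G + 2H:
(5, 11) + (8, 12). λ = (12 - 11)/(8 - 5) ≡ 1/3 mod 17. 3⁻¹ ≡ 6 (mod 17), so λ ≡ 6.
  x = λ² - 5 - 8 = 36 - 13 ≡ 6; y = λ·(5 - 6) - 11 ≡ 0. → (6, 0)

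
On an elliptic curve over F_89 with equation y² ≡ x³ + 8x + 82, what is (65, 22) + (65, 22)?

tangent at (65, 22): λ = (3·65² + 8)/(2·22) ≡ 45/44. 44⁻¹ ≡ 87 (mod 89) since 44·87 = 3828 ≡ 1, so λ ≡ 45·87 ≡ 88.
  x = λ² - 65 - 65 = 7744 - 130 ≡ 49; y = λ·(65 - 49) - 22 ≡ 51. → (49, 51)

(49, 51)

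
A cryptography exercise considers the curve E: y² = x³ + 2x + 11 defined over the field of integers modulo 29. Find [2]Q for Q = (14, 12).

(5, 28)

tangent at (14, 12): λ = (3·14² + 2)/(2·12) ≡ 10/24. 24⁻¹ ≡ 23 (mod 29), so λ ≡ 10·23 ≡ 27.
  x = λ² - 14 - 14 = 729 - 28 ≡ 5; y = λ·(14 - 5) - 12 ≡ 28. → (5, 28)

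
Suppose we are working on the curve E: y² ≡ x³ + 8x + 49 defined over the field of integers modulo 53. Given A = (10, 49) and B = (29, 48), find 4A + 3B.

(31, 39)

First 4A:
Repeated addition: build up to 4A.
2A: tangent at (10, 49): λ = (3·10² + 8)/(2·49) ≡ 43/45. 45⁻¹ ≡ 33 (mod 53) since 45·33 = 1485 ≡ 1, so λ ≡ 43·33 ≡ 41.
  x = λ² - 10 - 10 = 1681 - 20 ≡ 18; y = λ·(10 - 18) - 49 ≡ 47. → (18, 47)
3A: (18, 47) + (10, 49). λ = (49 - 47)/(10 - 18) ≡ 2/45 mod 53. 45⁻¹ ≡ 33 (mod 53), so λ ≡ 13.
  x = λ² - 18 - 10 = 169 - 28 ≡ 35; y = λ·(18 - 35) - 47 ≡ 50. → (35, 50)
4A: (35, 50) + (10, 49). λ = (49 - 50)/(10 - 35) ≡ 52/28 mod 53. 28⁻¹ ≡ 36 (mod 53), so λ ≡ 17.
  x = λ² - 35 - 10 = 289 - 45 ≡ 32; y = λ·(35 - 32) - 50 ≡ 1. → (32, 1)
4A = (32, 1).
Next 3B:
Repeated addition: build up to 3B.
2B: tangent at (29, 48): λ = (3·29² + 8)/(2·48) ≡ 40/43. 43⁻¹ ≡ 37 (mod 53), so λ ≡ 40·37 ≡ 49.
  x = λ² - 29 - 29 = 2401 - 58 ≡ 11; y = λ·(29 - 11) - 48 ≡ 39. → (11, 39)
3B: (11, 39) + (29, 48). λ = (48 - 39)/(29 - 11) ≡ 9/18 mod 53. 18⁻¹ ≡ 3 (mod 53), so λ ≡ 27.
  x = λ² - 11 - 29 = 729 - 40 ≡ 0; y = λ·(11 - 0) - 39 ≡ 46. → (0, 46)
3B = (0, 46).
Finally 4A + 3B:
(32, 1) + (0, 46). λ = (46 - 1)/(0 - 32) ≡ 45/21 mod 53. 21⁻¹ ≡ 48 (mod 53) since 21·48 = 1008 ≡ 1, so λ ≡ 40.
  x = λ² - 32 - 0 = 1600 - 32 ≡ 31; y = λ·(32 - 31) - 1 ≡ 39. → (31, 39)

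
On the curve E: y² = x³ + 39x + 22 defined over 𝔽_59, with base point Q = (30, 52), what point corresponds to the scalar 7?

(8, 16)

Repeated addition: build up to 7Q.
2Q: tangent at (30, 52): λ = (3·30² + 39)/(2·52) ≡ 25/45. 45⁻¹ ≡ 21 (mod 59) since 45·21 = 945 ≡ 1, so λ ≡ 25·21 ≡ 53.
  x = λ² - 30 - 30 = 2809 - 60 ≡ 35; y = λ·(30 - 35) - 52 ≡ 37. → (35, 37)
3Q: (35, 37) + (30, 52). λ = (52 - 37)/(30 - 35) ≡ 15/54 mod 59. 54⁻¹ ≡ 47 (mod 59), so λ ≡ 56.
  x = λ² - 35 - 30 = 3136 - 65 ≡ 3; y = λ·(35 - 3) - 37 ≡ 44. → (3, 44)
4Q: (3, 44) + (30, 52). λ = (52 - 44)/(30 - 3) ≡ 8/27 mod 59. 27⁻¹ ≡ 35 (mod 59) since 27·35 = 945 ≡ 1, so λ ≡ 44.
  x = λ² - 3 - 30 = 1936 - 33 ≡ 15; y = λ·(3 - 15) - 44 ≡ 18. → (15, 18)
5Q: (15, 18) + (30, 52). λ = (52 - 18)/(30 - 15) ≡ 34/15 mod 59. 15⁻¹ ≡ 4 (mod 59), so λ ≡ 18.
  x = λ² - 15 - 30 = 324 - 45 ≡ 43; y = λ·(15 - 43) - 18 ≡ 9. → (43, 9)
6Q: (43, 9) + (30, 52). λ = (52 - 9)/(30 - 43) ≡ 43/46 mod 59. 46⁻¹ ≡ 9 (mod 59), so λ ≡ 33.
  x = λ² - 43 - 30 = 1089 - 73 ≡ 13; y = λ·(43 - 13) - 9 ≡ 37. → (13, 37)
7Q: (13, 37) + (30, 52). λ = (52 - 37)/(30 - 13) ≡ 15/17 mod 59. 17⁻¹ ≡ 7 (mod 59) since 17·7 = 119 ≡ 1, so λ ≡ 46.
  x = λ² - 13 - 30 = 2116 - 43 ≡ 8; y = λ·(13 - 8) - 37 ≡ 16. → (8, 16)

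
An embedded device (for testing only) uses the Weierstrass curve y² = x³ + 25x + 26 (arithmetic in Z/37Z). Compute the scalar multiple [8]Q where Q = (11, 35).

(26, 14)

Repeated addition: build up to 8Q.
2Q: tangent at (11, 35): λ = (3·11² + 25)/(2·35) ≡ 18/33. 33⁻¹ ≡ 9 (mod 37), so λ ≡ 18·9 ≡ 14.
  x = λ² - 11 - 11 = 196 - 22 ≡ 26; y = λ·(11 - 26) - 35 ≡ 14. → (26, 14)
3Q: (26, 14) + (11, 35). λ = (35 - 14)/(11 - 26) ≡ 21/22 mod 37. 22⁻¹ ≡ 32 (mod 37) since 22·32 = 704 ≡ 1, so λ ≡ 6.
  x = λ² - 26 - 11 = 36 - 37 ≡ 36; y = λ·(26 - 36) - 14 ≡ 0. → (36, 0)
4Q: (36, 0) + (11, 35). λ = (35 - 0)/(11 - 36) ≡ 35/12 mod 37. 12⁻¹ ≡ 34 (mod 37) since 12·34 = 408 ≡ 1, so λ ≡ 6.
  x = λ² - 36 - 11 = 36 - 47 ≡ 26; y = λ·(36 - 26) - 0 ≡ 23. → (26, 23)
5Q: (26, 23) + (11, 35). λ = (35 - 23)/(11 - 26) ≡ 12/22 mod 37. 22⁻¹ ≡ 32 (mod 37), so λ ≡ 14.
  x = λ² - 26 - 11 = 196 - 37 ≡ 11; y = λ·(26 - 11) - 23 ≡ 2. → (11, 2)
6Q: (11, 2) + (11, 35): same x and y₁ ≡ -y₂, so the sum is O.
7Q: O + (11, 35) = (11, 35) (identity).
8Q: tangent at (11, 35): λ = (3·11² + 25)/(2·35) ≡ 18/33. 33⁻¹ ≡ 9 (mod 37), so λ ≡ 18·9 ≡ 14.
  x = λ² - 11 - 11 = 196 - 22 ≡ 26; y = λ·(11 - 26) - 35 ≡ 14. → (26, 14)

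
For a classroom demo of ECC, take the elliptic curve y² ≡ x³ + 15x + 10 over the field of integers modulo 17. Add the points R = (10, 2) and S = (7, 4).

(8, 8)

(10, 2) + (7, 4). λ = (4 - 2)/(7 - 10) ≡ 2/14 mod 17. 14⁻¹ ≡ 11 (mod 17), so λ ≡ 5.
  x = λ² - 10 - 7 = 25 - 17 ≡ 8; y = λ·(10 - 8) - 2 ≡ 8. → (8, 8)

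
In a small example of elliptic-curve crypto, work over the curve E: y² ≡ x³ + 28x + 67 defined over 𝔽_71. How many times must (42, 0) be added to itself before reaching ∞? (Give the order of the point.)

2

2P: (42, 0) + (42, 0): same x and y₁ ≡ -y₂, so the sum is ∞.
2P = ∞, so the order is 2.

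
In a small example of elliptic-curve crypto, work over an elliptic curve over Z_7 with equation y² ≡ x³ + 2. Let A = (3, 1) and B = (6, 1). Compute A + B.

(3, 1) + (6, 1). λ = (1 - 1)/(6 - 3) ≡ 0/3 mod 7. 3⁻¹ ≡ 5 (mod 7), so λ ≡ 0.
  x = λ² - 3 - 6 = 0 - 9 ≡ 5; y = λ·(3 - 5) - 1 ≡ 6. → (5, 6)

(5, 6)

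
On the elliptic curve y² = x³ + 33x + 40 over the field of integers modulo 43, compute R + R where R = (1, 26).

tangent at (1, 26): λ = (3·1² + 33)/(2·26) ≡ 36/9. 9⁻¹ ≡ 24 (mod 43), so λ ≡ 36·24 ≡ 4.
  x = λ² - 1 - 1 = 16 - 2 ≡ 14; y = λ·(1 - 14) - 26 ≡ 8. → (14, 8)

(14, 8)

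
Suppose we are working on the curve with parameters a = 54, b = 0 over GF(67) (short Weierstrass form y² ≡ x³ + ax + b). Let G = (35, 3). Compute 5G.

(6, 2)

Double-and-add on 5 = (101)₂. Start with G = (35, 3) for the leading 1-bit.
double: tangent at (35, 3): λ = (3·35² + 54)/(2·3) ≡ 44/6. 6⁻¹ ≡ 56 (mod 67) since 6·56 = 336 ≡ 1, so λ ≡ 44·56 ≡ 52.
  x = λ² - 35 - 35 = 2704 - 70 ≡ 21; y = λ·(35 - 21) - 3 ≡ 55. → (21, 55)
double: tangent at (21, 55): λ = (3·21² + 54)/(2·55) ≡ 37/43. 43⁻¹ ≡ 53 (mod 67) since 43·53 = 2279 ≡ 1, so λ ≡ 37·53 ≡ 18.
  x = λ² - 21 - 21 = 324 - 42 ≡ 14; y = λ·(21 - 14) - 55 ≡ 4. → (14, 4)
add G: (14, 4) + (35, 3). λ = (3 - 4)/(35 - 14) ≡ 66/21 mod 67. 21⁻¹ ≡ 16 (mod 67), so λ ≡ 51.
  x = λ² - 14 - 35 = 2601 - 49 ≡ 6; y = λ·(14 - 6) - 4 ≡ 2. → (6, 2)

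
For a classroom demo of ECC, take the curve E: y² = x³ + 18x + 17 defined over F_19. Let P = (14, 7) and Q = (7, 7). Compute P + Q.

(14, 7) + (7, 7). λ = (7 - 7)/(7 - 14) ≡ 0/12 mod 19. 12⁻¹ ≡ 8 (mod 19) since 12·8 = 96 ≡ 1, so λ ≡ 0.
  x = λ² - 14 - 7 = 0 - 21 ≡ 17; y = λ·(14 - 17) - 7 ≡ 12. → (17, 12)

(17, 12)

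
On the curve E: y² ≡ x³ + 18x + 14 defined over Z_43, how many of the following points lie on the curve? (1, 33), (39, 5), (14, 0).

(1, 33): 33² ≡ 14, rhs ≡ 33 → off.
(39, 5): 5² ≡ 25, rhs ≡ 7 → off.
(14, 0): 0² ≡ 0, rhs ≡ 0 → on.

1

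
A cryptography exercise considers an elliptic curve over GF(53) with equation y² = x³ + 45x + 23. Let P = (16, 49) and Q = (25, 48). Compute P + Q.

(16, 49) + (25, 48). λ = (48 - 49)/(25 - 16) ≡ 52/9 mod 53. 9⁻¹ ≡ 6 (mod 53) since 9·6 = 54 ≡ 1, so λ ≡ 47.
  x = λ² - 16 - 25 = 2209 - 41 ≡ 48; y = λ·(16 - 48) - 49 ≡ 37. → (48, 37)

(48, 37)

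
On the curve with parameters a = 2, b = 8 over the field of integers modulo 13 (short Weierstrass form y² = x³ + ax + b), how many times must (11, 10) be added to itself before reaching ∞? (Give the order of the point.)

12

2P: tangent at (11, 10): λ = (3·11² + 2)/(2·10) ≡ 1/7. 7⁻¹ ≡ 2 (mod 13), so λ ≡ 1·2 ≡ 2.
  x = λ² - 11 - 11 = 4 - 22 ≡ 8; y = λ·(11 - 8) - 10 ≡ 9. → (8, 9)
3P: (8, 9) + (11, 10). λ = (10 - 9)/(11 - 8) ≡ 1/3 mod 13. 3⁻¹ ≡ 9 (mod 13), so λ ≡ 9.
  x = λ² - 8 - 11 = 81 - 19 ≡ 10; y = λ·(8 - 10) - 9 ≡ 12. → (10, 12)
4P: (10, 12) + (11, 10). λ = (10 - 12)/(11 - 10) ≡ 11/1 mod 13. 1⁻¹ ≡ 1 (mod 13), so λ ≡ 11.
  x = λ² - 10 - 11 = 121 - 21 ≡ 9; y = λ·(10 - 9) - 12 ≡ 12. → (9, 12)
5P: (9, 12) + (11, 10). λ = (10 - 12)/(11 - 9) ≡ 11/2 mod 13. 2⁻¹ ≡ 7 (mod 13) since 2·7 = 14 ≡ 1, so λ ≡ 12.
  x = λ² - 9 - 11 = 144 - 20 ≡ 7; y = λ·(9 - 7) - 12 ≡ 12. → (7, 12)
6P: (7, 12) + (11, 10). λ = (10 - 12)/(11 - 7) ≡ 11/4 mod 13. 4⁻¹ ≡ 10 (mod 13) since 4·10 = 40 ≡ 1, so λ ≡ 6.
  x = λ² - 7 - 11 = 36 - 18 ≡ 5; y = λ·(7 - 5) - 12 ≡ 0. → (5, 0)
7P: (5, 0) + (11, 10). λ = (10 - 0)/(11 - 5) ≡ 10/6 mod 13. 6⁻¹ ≡ 11 (mod 13) since 6·11 = 66 ≡ 1, so λ ≡ 6.
  x = λ² - 5 - 11 = 36 - 16 ≡ 7; y = λ·(5 - 7) - 0 ≡ 1. → (7, 1)
8P: (7, 1) + (11, 10). λ = (10 - 1)/(11 - 7) ≡ 9/4 mod 13. 4⁻¹ ≡ 10 (mod 13), so λ ≡ 12.
  x = λ² - 7 - 11 = 144 - 18 ≡ 9; y = λ·(7 - 9) - 1 ≡ 1. → (9, 1)
9P: (9, 1) + (11, 10). λ = (10 - 1)/(11 - 9) ≡ 9/2 mod 13. 2⁻¹ ≡ 7 (mod 13) since 2·7 = 14 ≡ 1, so λ ≡ 11.
  x = λ² - 9 - 11 = 121 - 20 ≡ 10; y = λ·(9 - 10) - 1 ≡ 1. → (10, 1)
10P: (10, 1) + (11, 10). λ = (10 - 1)/(11 - 10) ≡ 9/1 mod 13. 1⁻¹ ≡ 1 (mod 13) since 1·1 = 1 ≡ 1, so λ ≡ 9.
  x = λ² - 10 - 11 = 81 - 21 ≡ 8; y = λ·(10 - 8) - 1 ≡ 4. → (8, 4)
11P: (8, 4) + (11, 10). λ = (10 - 4)/(11 - 8) ≡ 6/3 mod 13. 3⁻¹ ≡ 9 (mod 13), so λ ≡ 2.
  x = λ² - 8 - 11 = 4 - 19 ≡ 11; y = λ·(8 - 11) - 4 ≡ 3. → (11, 3)
12P: (11, 3) + (11, 10): same x and y₁ ≡ -y₂, so the sum is ∞.
12P = ∞, so the order is 12.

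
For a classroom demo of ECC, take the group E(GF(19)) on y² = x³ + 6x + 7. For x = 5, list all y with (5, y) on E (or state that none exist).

none

x³ + 6x + 7 = 162 ≡ 10 (mod 19).
10 is a non-residue mod 19; no y exists.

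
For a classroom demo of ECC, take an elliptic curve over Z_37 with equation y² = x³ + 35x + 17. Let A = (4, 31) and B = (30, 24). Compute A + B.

(4, 31) + (30, 24). λ = (24 - 31)/(30 - 4) ≡ 30/26 mod 37. 26⁻¹ ≡ 10 (mod 37) since 26·10 = 260 ≡ 1, so λ ≡ 4.
  x = λ² - 4 - 30 = 16 - 34 ≡ 19; y = λ·(4 - 19) - 31 ≡ 20. → (19, 20)

(19, 20)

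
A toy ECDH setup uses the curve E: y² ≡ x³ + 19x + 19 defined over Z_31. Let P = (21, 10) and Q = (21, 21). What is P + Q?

The two points share x = 21 and their y-coordinates satisfy 10 + 21 ≡ 0 (mod 31), so they are inverses. Their sum is O.

O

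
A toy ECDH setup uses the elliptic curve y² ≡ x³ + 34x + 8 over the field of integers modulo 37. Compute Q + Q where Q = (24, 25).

(23, 28)

tangent at (24, 25): λ = (3·24² + 34)/(2·25) ≡ 23/13. 13⁻¹ ≡ 20 (mod 37), so λ ≡ 23·20 ≡ 16.
  x = λ² - 24 - 24 = 256 - 48 ≡ 23; y = λ·(24 - 23) - 25 ≡ 28. → (23, 28)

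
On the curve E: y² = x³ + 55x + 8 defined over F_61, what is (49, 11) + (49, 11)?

(39, 44)

tangent at (49, 11): λ = (3·49² + 55)/(2·11) ≡ 60/22. 22⁻¹ ≡ 25 (mod 61), so λ ≡ 60·25 ≡ 36.
  x = λ² - 49 - 49 = 1296 - 98 ≡ 39; y = λ·(49 - 39) - 11 ≡ 44. → (39, 44)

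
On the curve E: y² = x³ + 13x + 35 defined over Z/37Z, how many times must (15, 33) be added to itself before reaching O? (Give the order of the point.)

12

2P: tangent at (15, 33): λ = (3·15² + 13)/(2·33) ≡ 22/29. 29⁻¹ ≡ 23 (mod 37), so λ ≡ 22·23 ≡ 25.
  x = λ² - 15 - 15 = 625 - 30 ≡ 3; y = λ·(15 - 3) - 33 ≡ 8. → (3, 8)
3P: (3, 8) + (15, 33). λ = (33 - 8)/(15 - 3) ≡ 25/12 mod 37. 12⁻¹ ≡ 34 (mod 37) since 12·34 = 408 ≡ 1, so λ ≡ 36.
  x = λ² - 3 - 15 = 1296 - 18 ≡ 20; y = λ·(3 - 20) - 8 ≡ 9. → (20, 9)
4P: (20, 9) + (15, 33). λ = (33 - 9)/(15 - 20) ≡ 24/32 mod 37. 32⁻¹ ≡ 22 (mod 37), so λ ≡ 10.
  x = λ² - 20 - 15 = 100 - 35 ≡ 28; y = λ·(20 - 28) - 9 ≡ 22. → (28, 22)
5P: (28, 22) + (15, 33). λ = (33 - 22)/(15 - 28) ≡ 11/24 mod 37. 24⁻¹ ≡ 17 (mod 37), so λ ≡ 2.
  x = λ² - 28 - 15 = 4 - 43 ≡ 35; y = λ·(28 - 35) - 22 ≡ 1. → (35, 1)
6P: (35, 1) + (15, 33). λ = (33 - 1)/(15 - 35) ≡ 32/17 mod 37. 17⁻¹ ≡ 24 (mod 37) since 17·24 = 408 ≡ 1, so λ ≡ 28.
  x = λ² - 35 - 15 = 784 - 50 ≡ 31; y = λ·(35 - 31) - 1 ≡ 0. → (31, 0)
7P: (31, 0) + (15, 33). λ = (33 - 0)/(15 - 31) ≡ 33/21 mod 37. 21⁻¹ ≡ 30 (mod 37), so λ ≡ 28.
  x = λ² - 31 - 15 = 784 - 46 ≡ 35; y = λ·(31 - 35) - 0 ≡ 36. → (35, 36)
8P: (35, 36) + (15, 33). λ = (33 - 36)/(15 - 35) ≡ 34/17 mod 37. 17⁻¹ ≡ 24 (mod 37), so λ ≡ 2.
  x = λ² - 35 - 15 = 4 - 50 ≡ 28; y = λ·(35 - 28) - 36 ≡ 15. → (28, 15)
9P: (28, 15) + (15, 33). λ = (33 - 15)/(15 - 28) ≡ 18/24 mod 37. 24⁻¹ ≡ 17 (mod 37), so λ ≡ 10.
  x = λ² - 28 - 15 = 100 - 43 ≡ 20; y = λ·(28 - 20) - 15 ≡ 28. → (20, 28)
10P: (20, 28) + (15, 33). λ = (33 - 28)/(15 - 20) ≡ 5/32 mod 37. 32⁻¹ ≡ 22 (mod 37) since 32·22 = 704 ≡ 1, so λ ≡ 36.
  x = λ² - 20 - 15 = 1296 - 35 ≡ 3; y = λ·(20 - 3) - 28 ≡ 29. → (3, 29)
11P: (3, 29) + (15, 33). λ = (33 - 29)/(15 - 3) ≡ 4/12 mod 37. 12⁻¹ ≡ 34 (mod 37) since 12·34 = 408 ≡ 1, so λ ≡ 25.
  x = λ² - 3 - 15 = 625 - 18 ≡ 15; y = λ·(3 - 15) - 29 ≡ 4. → (15, 4)
12P: (15, 4) + (15, 33): same x and y₁ ≡ -y₂, so the sum is O.
12P = O, so the order is 12.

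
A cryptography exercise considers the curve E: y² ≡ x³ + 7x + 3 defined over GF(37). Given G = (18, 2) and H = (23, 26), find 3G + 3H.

First 3G:
Repeated addition: build up to 3G.
2G: tangent at (18, 2): λ = (3·18² + 7)/(2·2) ≡ 17/4. 4⁻¹ ≡ 28 (mod 37), so λ ≡ 17·28 ≡ 32.
  x = λ² - 18 - 18 = 1024 - 36 ≡ 26; y = λ·(18 - 26) - 2 ≡ 1. → (26, 1)
3G: (26, 1) + (18, 2). λ = (2 - 1)/(18 - 26) ≡ 1/29 mod 37. 29⁻¹ ≡ 23 (mod 37), so λ ≡ 23.
  x = λ² - 26 - 18 = 529 - 44 ≡ 4; y = λ·(26 - 4) - 1 ≡ 24. → (4, 24)
3G = (4, 24).
Next 3H:
Repeated addition: build up to 3H.
2H: tangent at (23, 26): λ = (3·23² + 7)/(2·26) ≡ 3/15. 15⁻¹ ≡ 5 (mod 37) since 15·5 = 75 ≡ 1, so λ ≡ 3·5 ≡ 15.
  x = λ² - 23 - 23 = 225 - 46 ≡ 31; y = λ·(23 - 31) - 26 ≡ 2. → (31, 2)
3H: (31, 2) + (23, 26). λ = (26 - 2)/(23 - 31) ≡ 24/29 mod 37. 29⁻¹ ≡ 23 (mod 37) since 29·23 = 667 ≡ 1, so λ ≡ 34.
  x = λ² - 31 - 23 = 1156 - 54 ≡ 29; y = λ·(31 - 29) - 2 ≡ 29. → (29, 29)
3H = (29, 29).
Finally 3G + 3H:
(4, 24) + (29, 29). λ = (29 - 24)/(29 - 4) ≡ 5/25 mod 37. 25⁻¹ ≡ 3 (mod 37) since 25·3 = 75 ≡ 1, so λ ≡ 15.
  x = λ² - 4 - 29 = 225 - 33 ≡ 7; y = λ·(4 - 7) - 24 ≡ 5. → (7, 5)

(7, 5)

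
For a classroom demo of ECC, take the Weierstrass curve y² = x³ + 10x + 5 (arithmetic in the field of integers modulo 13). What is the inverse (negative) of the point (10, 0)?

(10, 0)

-(10, 0) = (10, -0 mod 13) = (10, 0).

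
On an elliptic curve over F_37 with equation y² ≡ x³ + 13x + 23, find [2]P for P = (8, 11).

(31, 32)

tangent at (8, 11): λ = (3·8² + 13)/(2·11) ≡ 20/22. 22⁻¹ ≡ 32 (mod 37) since 22·32 = 704 ≡ 1, so λ ≡ 20·32 ≡ 11.
  x = λ² - 8 - 8 = 121 - 16 ≡ 31; y = λ·(8 - 31) - 11 ≡ 32. → (31, 32)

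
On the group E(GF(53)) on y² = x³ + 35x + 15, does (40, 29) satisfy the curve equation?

y² = 29² ≡ 46; x³ + 35x + 15 = 65415 ≡ 13 (mod 53). 46 ≠ 13.

no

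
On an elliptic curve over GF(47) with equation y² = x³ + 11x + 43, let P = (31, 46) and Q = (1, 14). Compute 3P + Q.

(14, 36)

First 3P:
Repeated addition: build up to 3P.
2P: tangent at (31, 46): λ = (3·31² + 11)/(2·46) ≡ 27/45. 45⁻¹ ≡ 23 (mod 47), so λ ≡ 27·23 ≡ 10.
  x = λ² - 31 - 31 = 100 - 62 ≡ 38; y = λ·(31 - 38) - 46 ≡ 25. → (38, 25)
3P: (38, 25) + (31, 46). λ = (46 - 25)/(31 - 38) ≡ 21/40 mod 47. 40⁻¹ ≡ 20 (mod 47) since 40·20 = 800 ≡ 1, so λ ≡ 44.
  x = λ² - 38 - 31 = 1936 - 69 ≡ 34; y = λ·(38 - 34) - 25 ≡ 10. → (34, 10)
3P = (34, 10).
Finally 3P + Q:
(34, 10) + (1, 14). λ = (14 - 10)/(1 - 34) ≡ 4/14 mod 47. 14⁻¹ ≡ 37 (mod 47), so λ ≡ 7.
  x = λ² - 34 - 1 = 49 - 35 ≡ 14; y = λ·(34 - 14) - 10 ≡ 36. → (14, 36)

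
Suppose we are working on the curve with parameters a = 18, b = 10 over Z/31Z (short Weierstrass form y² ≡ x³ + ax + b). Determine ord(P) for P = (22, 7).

7

2P: tangent at (22, 7): λ = (3·22² + 18)/(2·7) ≡ 13/14. 14⁻¹ ≡ 20 (mod 31) since 14·20 = 280 ≡ 1, so λ ≡ 13·20 ≡ 12.
  x = λ² - 22 - 22 = 144 - 44 ≡ 7; y = λ·(22 - 7) - 7 ≡ 18. → (7, 18)
3P: (7, 18) + (22, 7). λ = (7 - 18)/(22 - 7) ≡ 20/15 mod 31. 15⁻¹ ≡ 29 (mod 31), so λ ≡ 22.
  x = λ² - 7 - 22 = 484 - 29 ≡ 21; y = λ·(7 - 21) - 18 ≡ 15. → (21, 15)
4P: (21, 15) + (22, 7). λ = (7 - 15)/(22 - 21) ≡ 23/1 mod 31. 1⁻¹ ≡ 1 (mod 31) since 1·1 = 1 ≡ 1, so λ ≡ 23.
  x = λ² - 21 - 22 = 529 - 43 ≡ 21; y = λ·(21 - 21) - 15 ≡ 16. → (21, 16)
5P: (21, 16) + (22, 7). λ = (7 - 16)/(22 - 21) ≡ 22/1 mod 31. 1⁻¹ ≡ 1 (mod 31) since 1·1 = 1 ≡ 1, so λ ≡ 22.
  x = λ² - 21 - 22 = 484 - 43 ≡ 7; y = λ·(21 - 7) - 16 ≡ 13. → (7, 13)
6P: (7, 13) + (22, 7). λ = (7 - 13)/(22 - 7) ≡ 25/15 mod 31. 15⁻¹ ≡ 29 (mod 31), so λ ≡ 12.
  x = λ² - 7 - 22 = 144 - 29 ≡ 22; y = λ·(7 - 22) - 13 ≡ 24. → (22, 24)
7P: (22, 24) + (22, 7): same x and y₁ ≡ -y₂, so the sum is O.
7P = O, so the order is 7.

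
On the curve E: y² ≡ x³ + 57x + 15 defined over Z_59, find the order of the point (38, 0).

2P: (38, 0) + (38, 0): same x and y₁ ≡ -y₂, so the sum is O.
2P = O, so the order is 2.

2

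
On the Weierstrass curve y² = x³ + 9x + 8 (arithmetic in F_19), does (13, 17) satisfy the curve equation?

y² = 17² ≡ 4; x³ + 9x + 8 = 2322 ≡ 4 (mod 19). 4 = 4.

yes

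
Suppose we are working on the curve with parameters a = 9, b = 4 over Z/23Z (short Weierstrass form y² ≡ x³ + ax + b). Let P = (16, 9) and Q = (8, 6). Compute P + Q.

(11, 13)

(16, 9) + (8, 6). λ = (6 - 9)/(8 - 16) ≡ 20/15 mod 23. 15⁻¹ ≡ 20 (mod 23) since 15·20 = 300 ≡ 1, so λ ≡ 9.
  x = λ² - 16 - 8 = 81 - 24 ≡ 11; y = λ·(16 - 11) - 9 ≡ 13. → (11, 13)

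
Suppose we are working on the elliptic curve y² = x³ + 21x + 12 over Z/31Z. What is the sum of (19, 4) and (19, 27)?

The two points share x = 19 and their y-coordinates satisfy 4 + 27 ≡ 0 (mod 31), so they are inverses. Their sum is the point at infinity.

O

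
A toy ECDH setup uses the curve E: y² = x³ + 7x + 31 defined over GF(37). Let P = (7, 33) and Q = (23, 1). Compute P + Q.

(11, 12)

(7, 33) + (23, 1). λ = (1 - 33)/(23 - 7) ≡ 5/16 mod 37. 16⁻¹ ≡ 7 (mod 37), so λ ≡ 35.
  x = λ² - 7 - 23 = 1225 - 30 ≡ 11; y = λ·(7 - 11) - 33 ≡ 12. → (11, 12)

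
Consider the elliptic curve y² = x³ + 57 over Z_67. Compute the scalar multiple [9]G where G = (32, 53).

(57, 14)

Double-and-add on 9 = (1001)₂. Start with G = (32, 53) for the leading 1-bit.
double: tangent at (32, 53): λ = (3·32² + 0)/(2·53) ≡ 57/39. 39⁻¹ ≡ 55 (mod 67) since 39·55 = 2145 ≡ 1, so λ ≡ 57·55 ≡ 53.
  x = λ² - 32 - 32 = 2809 - 64 ≡ 65; y = λ·(32 - 65) - 53 ≡ 7. → (65, 7)
double: tangent at (65, 7): λ = (3·65² + 0)/(2·7) ≡ 12/14. 14⁻¹ ≡ 24 (mod 67), so λ ≡ 12·24 ≡ 20.
  x = λ² - 65 - 65 = 400 - 130 ≡ 2; y = λ·(65 - 2) - 7 ≡ 47. → (2, 47)
double: tangent at (2, 47): λ = (3·2² + 0)/(2·47) ≡ 12/27. 27⁻¹ ≡ 5 (mod 67), so λ ≡ 12·5 ≡ 60.
  x = λ² - 2 - 2 = 3600 - 4 ≡ 45; y = λ·(2 - 45) - 47 ≡ 53. → (45, 53)
add G: (45, 53) + (32, 53). λ = (53 - 53)/(32 - 45) ≡ 0/54 mod 67. 54⁻¹ ≡ 36 (mod 67), so λ ≡ 0.
  x = λ² - 45 - 32 = 0 - 77 ≡ 57; y = λ·(45 - 57) - 53 ≡ 14. → (57, 14)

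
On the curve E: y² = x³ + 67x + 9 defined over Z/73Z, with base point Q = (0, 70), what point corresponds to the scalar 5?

(52, 27)

Repeated addition: build up to 5Q.
2Q: tangent at (0, 70): λ = (3·0² + 67)/(2·70) ≡ 67/67. 67⁻¹ ≡ 12 (mod 73), so λ ≡ 67·12 ≡ 1.
  x = λ² - 0 - 0 = 1 - 0 ≡ 1; y = λ·(0 - 1) - 70 ≡ 2. → (1, 2)
3Q: (1, 2) + (0, 70). λ = (70 - 2)/(0 - 1) ≡ 68/72 mod 73. 72⁻¹ ≡ 72 (mod 73) since 72·72 = 5184 ≡ 1, so λ ≡ 5.
  x = λ² - 1 - 0 = 25 - 1 ≡ 24; y = λ·(1 - 24) - 2 ≡ 29. → (24, 29)
4Q: (24, 29) + (0, 70). λ = (70 - 29)/(0 - 24) ≡ 41/49 mod 73. 49⁻¹ ≡ 3 (mod 73), so λ ≡ 50.
  x = λ² - 24 - 0 = 2500 - 24 ≡ 67; y = λ·(24 - 67) - 29 ≡ 11. → (67, 11)
5Q: (67, 11) + (0, 70). λ = (70 - 11)/(0 - 67) ≡ 59/6 mod 73. 6⁻¹ ≡ 61 (mod 73), so λ ≡ 22.
  x = λ² - 67 - 0 = 484 - 67 ≡ 52; y = λ·(67 - 52) - 11 ≡ 27. → (52, 27)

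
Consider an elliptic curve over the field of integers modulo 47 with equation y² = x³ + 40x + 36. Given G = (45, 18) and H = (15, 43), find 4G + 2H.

First 4G:
Double-and-add on 4 = (100)₂. Start with G = (45, 18) for the leading 1-bit.
double: tangent at (45, 18): λ = (3·45² + 40)/(2·18) ≡ 5/36. 36⁻¹ ≡ 17 (mod 47), so λ ≡ 5·17 ≡ 38.
  x = λ² - 45 - 45 = 1444 - 90 ≡ 38; y = λ·(45 - 38) - 18 ≡ 13. → (38, 13)
double: tangent at (38, 13): λ = (3·38² + 40)/(2·13) ≡ 1/26. 26⁻¹ ≡ 38 (mod 47) since 26·38 = 988 ≡ 1, so λ ≡ 1·38 ≡ 38.
  x = λ² - 38 - 38 = 1444 - 76 ≡ 5; y = λ·(38 - 5) - 13 ≡ 19. → (5, 19)
4G = (5, 19).
Next 2H:
Repeated addition: build up to 2H.
2H: tangent at (15, 43): λ = (3·15² + 40)/(2·43) ≡ 10/39. 39⁻¹ ≡ 41 (mod 47) since 39·41 = 1599 ≡ 1, so λ ≡ 10·41 ≡ 34.
  x = λ² - 15 - 15 = 1156 - 30 ≡ 45; y = λ·(15 - 45) - 43 ≡ 18. → (45, 18)
2H = (45, 18).
Finally 4G + 2H:
(5, 19) + (45, 18). λ = (18 - 19)/(45 - 5) ≡ 46/40 mod 47. 40⁻¹ ≡ 20 (mod 47) since 40·20 = 800 ≡ 1, so λ ≡ 27.
  x = λ² - 5 - 45 = 729 - 50 ≡ 21; y = λ·(5 - 21) - 19 ≡ 19. → (21, 19)

(21, 19)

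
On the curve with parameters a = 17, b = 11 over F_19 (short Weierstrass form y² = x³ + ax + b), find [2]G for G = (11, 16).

(16, 3)

tangent at (11, 16): λ = (3·11² + 17)/(2·16) ≡ 0/13. 13⁻¹ ≡ 3 (mod 19) since 13·3 = 39 ≡ 1, so λ ≡ 0·3 ≡ 0.
  x = λ² - 11 - 11 = 0 - 22 ≡ 16; y = λ·(11 - 16) - 16 ≡ 3. → (16, 3)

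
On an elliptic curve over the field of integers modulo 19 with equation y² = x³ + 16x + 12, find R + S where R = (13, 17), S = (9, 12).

(14, 15)

(13, 17) + (9, 12). λ = (12 - 17)/(9 - 13) ≡ 14/15 mod 19. 15⁻¹ ≡ 14 (mod 19), so λ ≡ 6.
  x = λ² - 13 - 9 = 36 - 22 ≡ 14; y = λ·(13 - 14) - 17 ≡ 15. → (14, 15)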